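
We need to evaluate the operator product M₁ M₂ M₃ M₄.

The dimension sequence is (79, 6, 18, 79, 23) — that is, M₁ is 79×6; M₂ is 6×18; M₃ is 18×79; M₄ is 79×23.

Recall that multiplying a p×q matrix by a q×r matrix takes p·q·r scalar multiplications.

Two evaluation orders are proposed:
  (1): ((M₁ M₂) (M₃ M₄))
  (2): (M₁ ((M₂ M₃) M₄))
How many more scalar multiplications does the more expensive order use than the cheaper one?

43608

Order (1) = ((M₁ M₂) (M₃ M₄)): (M₁ M₂): 79×6 by 6×18 → 79×18, cost 79·6·18 = 8532; (M₃ M₄): 18×79 by 79×23 → 18×23, cost 18·79·23 = 32706; ((M₁ M₂) (M₃ M₄)): 79×18 by 18×23 → 79×23, cost 79·18·23 = 32706; cumulative 73944. Total 73944.
Order (2) = (M₁ ((M₂ M₃) M₄)): (M₂ M₃): 6×18 by 18×79 → 6×79, cost 6·18·79 = 8532; ((M₂ M₃) M₄): 6×79 by 79×23 → 6×23, cost 6·79·23 = 10902; cumulative 19434; (M₁ ((M₂ M₃) M₄)): 79×6 by 6×23 → 79×23, cost 79·6·23 = 10902; cumulative 30336. Total 30336.
Difference: |73944 − 30336| = 43608.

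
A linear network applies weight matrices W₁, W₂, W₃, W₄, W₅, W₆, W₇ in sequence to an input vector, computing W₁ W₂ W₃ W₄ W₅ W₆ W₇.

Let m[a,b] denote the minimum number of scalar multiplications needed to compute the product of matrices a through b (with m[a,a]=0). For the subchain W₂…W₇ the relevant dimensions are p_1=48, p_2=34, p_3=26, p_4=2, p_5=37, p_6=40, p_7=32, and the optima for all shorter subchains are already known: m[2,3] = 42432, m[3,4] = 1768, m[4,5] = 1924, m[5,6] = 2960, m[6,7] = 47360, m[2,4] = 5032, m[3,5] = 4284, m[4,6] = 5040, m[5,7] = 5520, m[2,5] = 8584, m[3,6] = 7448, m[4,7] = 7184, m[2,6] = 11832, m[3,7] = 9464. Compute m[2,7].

m[2,7] = min over k∈[2,6] of m[2,k]+m[k+1,7]+p_{1}·p_k·p_{7}.
k=2: 0 + 9464 + 48·34·32 = 61688; k=3: 42432 + 7184 + 48·26·32 = 89552; k=4: 5032 + 5520 + 48·2·32 = 13624; k=5: 8584 + 47360 + 48·37·32 = 112776; k=6: 11832 + 0 + 48·40·32 = 73272.
Minimum: 13624 at k=4.

13624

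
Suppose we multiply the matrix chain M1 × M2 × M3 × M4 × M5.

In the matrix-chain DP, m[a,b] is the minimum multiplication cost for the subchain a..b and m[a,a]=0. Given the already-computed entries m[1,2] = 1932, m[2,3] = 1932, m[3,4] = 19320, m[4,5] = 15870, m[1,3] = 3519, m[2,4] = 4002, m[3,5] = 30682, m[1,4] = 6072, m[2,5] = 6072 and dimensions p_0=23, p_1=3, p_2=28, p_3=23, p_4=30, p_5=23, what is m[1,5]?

7659

m[1,5] = min over k∈[1,4] of m[1,k]+m[k+1,5]+p_{0}·p_k·p_{5}.
k=1: 0 + 6072 + 23·3·23 = 7659; k=2: 1932 + 30682 + 23·28·23 = 47426; k=3: 3519 + 15870 + 23·23·23 = 31556; k=4: 6072 + 0 + 23·30·23 = 21942.
Minimum: 7659 at k=1.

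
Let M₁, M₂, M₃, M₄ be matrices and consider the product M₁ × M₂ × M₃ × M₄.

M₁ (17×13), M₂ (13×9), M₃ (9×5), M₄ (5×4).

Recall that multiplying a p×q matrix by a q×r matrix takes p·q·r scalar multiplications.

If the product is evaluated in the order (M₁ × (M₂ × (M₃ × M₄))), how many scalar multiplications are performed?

(M₃ × M₄): 9×5 by 5×4 → 9×4, cost 9·5·4 = 180
(M₂ × (M₃ × M₄)): 13×9 by 9×4 → 13×4, cost 13·9·4 = 468; cumulative 648
(M₁ × (M₂ × (M₃ × M₄))): 17×13 by 13×4 → 17×4, cost 17·13·4 = 884; cumulative 1532
Total: 1532 scalar multiplications.

1532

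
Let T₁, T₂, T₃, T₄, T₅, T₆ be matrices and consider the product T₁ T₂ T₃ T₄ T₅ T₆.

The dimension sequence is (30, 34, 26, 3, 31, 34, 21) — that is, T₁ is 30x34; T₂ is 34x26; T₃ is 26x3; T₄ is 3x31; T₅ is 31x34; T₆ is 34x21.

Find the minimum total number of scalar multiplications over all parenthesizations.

Adjacent pairs: T₁T₂ = 30·34·26 = 26520; T₂T₃ = 34·26·3 = 2652; T₃T₄ = 26·3·31 = 2418; T₄T₅ = 3·31·34 = 3162; T₅T₆ = 31·34·21 = 22134.
Length 3: T₁..T₃: k=1: 0+2652+30·34·3=5712; k=2: 26520+0+30·26·3=28860 → min 5712 | T₂..T₄: k=2: 0+2418+34·26·31=29822; k=3: 2652+0+34·3·31=5814 → min 5814 | T₃..T₅: k=3: 0+3162+26·3·34=5814; k=4: 2418+0+26·31·34=29822 → min 5814 | T₄..T₆: k=4: 0+22134+3·31·21=24087; k=5: 3162+0+3·34·21=5304 → min 5304.
Length 4: T₁..T₄: k=1: 0+5814+30·34·31=37434; k=2: 26520+2418+30·26·31=53118; k=3: 5712+0+30·3·31=8502 → min 8502 | T₂..T₅: k=2: 0+5814+34·26·34=35870; k=3: 2652+3162+34·3·34=9282; k=4: 5814+0+34·31·34=41650 → min 9282 | T₃..T₆: k=3: 0+5304+26·3·21=6942; k=4: 2418+22134+26·31·21=41478; k=5: 5814+0+26·34·21=24378 → min 6942.
Length 5: T₁..T₅: k=1: 0+9282+30·34·34=43962; k=2: 26520+5814+30·26·34=58854; k=3: 5712+3162+30·3·34=11934; k=4: 8502+0+30·31·34=40122 → min 11934 | T₂..T₆: k=2: 0+6942+34·26·21=25506; k=3: 2652+5304+34·3·21=10098; k=4: 5814+22134+34·31·21=50082; k=5: 9282+0+34·34·21=33558 → min 10098.
Length 6: T₁..T₆: k=1: 0+10098+30·34·21=31518; k=2: 26520+6942+30·26·21=49842; k=3: 5712+5304+30·3·21=12906; k=4: 8502+22134+30·31·21=50166; k=5: 11934+0+30·34·21=33354 → min 12906.
Optimal order: ((T₁ (T₂ T₃)) ((T₄ T₅) T₆)) with cost 12906.

12906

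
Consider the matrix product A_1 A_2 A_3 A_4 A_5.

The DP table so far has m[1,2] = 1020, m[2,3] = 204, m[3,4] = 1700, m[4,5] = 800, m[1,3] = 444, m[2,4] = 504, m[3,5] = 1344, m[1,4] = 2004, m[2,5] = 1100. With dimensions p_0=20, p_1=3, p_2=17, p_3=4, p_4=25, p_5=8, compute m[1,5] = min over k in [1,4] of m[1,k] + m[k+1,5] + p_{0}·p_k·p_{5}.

1580

m[1,5] = min over k∈[1,4] of m[1,k]+m[k+1,5]+p_{0}·p_k·p_{5}.
k=1: 0 + 1100 + 20·3·8 = 1580; k=2: 1020 + 1344 + 20·17·8 = 5084; k=3: 444 + 800 + 20·4·8 = 1884; k=4: 2004 + 0 + 20·25·8 = 6004.
Minimum: 1580 at k=1.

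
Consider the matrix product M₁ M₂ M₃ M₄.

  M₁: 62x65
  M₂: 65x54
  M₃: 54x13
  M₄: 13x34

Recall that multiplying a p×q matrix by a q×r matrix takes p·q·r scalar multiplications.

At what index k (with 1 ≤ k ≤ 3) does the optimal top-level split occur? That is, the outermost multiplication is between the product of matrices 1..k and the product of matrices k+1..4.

3

Adjacent pairs: M₁M₂ = 62·65·54 = 217620; M₂M₃ = 65·54·13 = 45630; M₃M₄ = 54·13·34 = 23868.
Length 3: M₁..M₃: k=1: 0+45630+62·65·13=98020; k=2: 217620+0+62·54·13=261144 → min 98020 | M₂..M₄: k=2: 0+23868+65·54·34=143208; k=3: 45630+0+65·13·34=74360 → min 74360.
Top-level splits: k=1: (M₁..M₁)·(M₂..M₄) → 0+74360+62·65·34 = 211380; k=2: (M₁..M₂)·(M₃..M₄) → 217620+23868+62·54·34 = 355320; k=3: (M₁..M₃)·(M₄..M₄) → 98020+0+62·13·34 = 125424.
Best split is after M₃, i.e. k = 3.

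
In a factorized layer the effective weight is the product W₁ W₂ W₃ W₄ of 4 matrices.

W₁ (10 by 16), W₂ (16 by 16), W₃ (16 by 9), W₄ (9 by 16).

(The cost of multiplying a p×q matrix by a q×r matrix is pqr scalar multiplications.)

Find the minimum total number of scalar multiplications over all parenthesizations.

Adjacent pairs: W₁W₂ = 10·16·16 = 2560; W₂W₃ = 16·16·9 = 2304; W₃W₄ = 16·9·16 = 2304.
Length 3: W₁..W₃: k=1: 0+2304+10·16·9=3744; k=2: 2560+0+10·16·9=4000 → min 3744 | W₂..W₄: k=2: 0+2304+16·16·16=6400; k=3: 2304+0+16·9·16=4608 → min 4608.
Length 4: W₁..W₄: k=1: 0+4608+10·16·16=7168; k=2: 2560+2304+10·16·16=7424; k=3: 3744+0+10·9·16=5184 → min 5184.
Optimal order: ((W₁ (W₂ W₃)) W₄) with cost 5184.

5184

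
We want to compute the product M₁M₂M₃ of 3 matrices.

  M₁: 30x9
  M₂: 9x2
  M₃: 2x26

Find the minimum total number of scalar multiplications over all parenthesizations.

Order (M₁(M₂M₃)): (M₂M₃): 9×2 by 2×26 → 9×26, cost 9·2·26 = 468; (M₁(M₂M₃)): 30×9 by 9×26 → 30×26, cost 30·9·26 = 7020; cumulative 7488. Total 7488.
Order ((M₁M₂)M₃): (M₁M₂): 30×9 by 9×2 → 30×2, cost 30·9·2 = 540; ((M₁M₂)M₃): 30×2 by 2×26 → 30×26, cost 30·2·26 = 1560; cumulative 2100. Total 2100.
Minimum: 2100.

2100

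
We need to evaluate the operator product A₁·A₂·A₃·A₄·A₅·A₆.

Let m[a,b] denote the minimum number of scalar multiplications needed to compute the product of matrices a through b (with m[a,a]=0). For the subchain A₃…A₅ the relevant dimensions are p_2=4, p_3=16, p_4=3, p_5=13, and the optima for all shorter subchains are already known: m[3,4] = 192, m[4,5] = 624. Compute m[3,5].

m[3,5] = min over k∈[3,4] of m[3,k]+m[k+1,5]+p_{2}·p_k·p_{5}.
k=3: 0 + 624 + 4·16·13 = 1456; k=4: 192 + 0 + 4·3·13 = 348.
Minimum: 348 at k=4.

348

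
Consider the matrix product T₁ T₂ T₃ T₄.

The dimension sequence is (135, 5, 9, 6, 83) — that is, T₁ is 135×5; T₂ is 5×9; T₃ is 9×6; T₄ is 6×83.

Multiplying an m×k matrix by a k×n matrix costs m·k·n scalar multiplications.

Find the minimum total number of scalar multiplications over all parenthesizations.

58785

Adjacent pairs: T₁T₂ = 135·5·9 = 6075; T₂T₃ = 5·9·6 = 270; T₃T₄ = 9·6·83 = 4482.
Length 3: T₁..T₃: k=1: 0+270+135·5·6=4320; k=2: 6075+0+135·9·6=13365 → min 4320 | T₂..T₄: k=2: 0+4482+5·9·83=8217; k=3: 270+0+5·6·83=2760 → min 2760.
Length 4: T₁..T₄: k=1: 0+2760+135·5·83=58785; k=2: 6075+4482+135·9·83=111402; k=3: 4320+0+135·6·83=71550 → min 58785.
Optimal order: (T₁ ((T₂ T₃) T₄)) with cost 58785.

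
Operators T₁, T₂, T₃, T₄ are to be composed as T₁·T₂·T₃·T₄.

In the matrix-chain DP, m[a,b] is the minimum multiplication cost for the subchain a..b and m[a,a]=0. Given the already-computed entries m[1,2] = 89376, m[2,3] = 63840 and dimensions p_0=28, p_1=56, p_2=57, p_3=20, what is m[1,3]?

m[1,3] = min over k∈[1,2] of m[1,k]+m[k+1,3]+p_{0}·p_k·p_{3}.
k=1: 0 + 63840 + 28·56·20 = 95200; k=2: 89376 + 0 + 28·57·20 = 121296.
Minimum: 95200 at k=1.

95200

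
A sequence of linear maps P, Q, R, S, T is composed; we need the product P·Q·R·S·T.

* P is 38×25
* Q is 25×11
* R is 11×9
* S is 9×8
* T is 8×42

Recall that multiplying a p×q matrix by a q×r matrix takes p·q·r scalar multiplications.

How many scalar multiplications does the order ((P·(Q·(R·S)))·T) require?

(R·S): 11×9 by 9×8 → 11×8, cost 11·9·8 = 792
(Q·(R·S)): 25×11 by 11×8 → 25×8, cost 25·11·8 = 2200; cumulative 2992
(P·(Q·(R·S))): 38×25 by 25×8 → 38×8, cost 38·25·8 = 7600; cumulative 10592
((P·(Q·(R·S)))·T): 38×8 by 8×42 → 38×42, cost 38·8·42 = 12768; cumulative 23360
Total: 23360 scalar multiplications.

23360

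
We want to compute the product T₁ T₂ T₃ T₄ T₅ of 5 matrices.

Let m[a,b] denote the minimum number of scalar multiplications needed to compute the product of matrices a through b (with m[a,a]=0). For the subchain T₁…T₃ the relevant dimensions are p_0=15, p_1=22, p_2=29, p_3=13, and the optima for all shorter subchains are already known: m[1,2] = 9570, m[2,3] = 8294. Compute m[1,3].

12584

m[1,3] = min over k∈[1,2] of m[1,k]+m[k+1,3]+p_{0}·p_k·p_{3}.
k=1: 0 + 8294 + 15·22·13 = 12584; k=2: 9570 + 0 + 15·29·13 = 15225.
Minimum: 12584 at k=1.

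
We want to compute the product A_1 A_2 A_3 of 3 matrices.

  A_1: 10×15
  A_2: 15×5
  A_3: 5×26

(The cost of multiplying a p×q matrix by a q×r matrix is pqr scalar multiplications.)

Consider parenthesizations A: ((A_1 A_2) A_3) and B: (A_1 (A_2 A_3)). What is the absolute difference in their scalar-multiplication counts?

Order A = ((A_1 A_2) A_3): (A_1 A_2): 10×15 by 15×5 → 10×5, cost 10·15·5 = 750; ((A_1 A_2) A_3): 10×5 by 5×26 → 10×26, cost 10·5·26 = 1300; cumulative 2050. Total 2050.
Order B = (A_1 (A_2 A_3)): (A_2 A_3): 15×5 by 5×26 → 15×26, cost 15·5·26 = 1950; (A_1 (A_2 A_3)): 10×15 by 15×26 → 10×26, cost 10·15·26 = 3900; cumulative 5850. Total 5850.
Difference: |2050 − 5850| = 3800.

3800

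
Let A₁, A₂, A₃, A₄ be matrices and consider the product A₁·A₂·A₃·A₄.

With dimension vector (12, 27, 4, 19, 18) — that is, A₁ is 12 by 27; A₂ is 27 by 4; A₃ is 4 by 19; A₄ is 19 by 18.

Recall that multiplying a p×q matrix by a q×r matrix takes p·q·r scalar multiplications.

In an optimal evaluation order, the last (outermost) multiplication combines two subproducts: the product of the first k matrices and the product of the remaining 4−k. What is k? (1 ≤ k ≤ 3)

Adjacent pairs: A₁A₂ = 12·27·4 = 1296; A₂A₃ = 27·4·19 = 2052; A₃A₄ = 4·19·18 = 1368.
Length 3: A₁..A₃: k=1: 0+2052+12·27·19=8208; k=2: 1296+0+12·4·19=2208 → min 2208 | A₂..A₄: k=2: 0+1368+27·4·18=3312; k=3: 2052+0+27·19·18=11286 → min 3312.
Top-level splits: k=1: (A₁..A₁)·(A₂..A₄) → 0+3312+12·27·18 = 9144; k=2: (A₁..A₂)·(A₃..A₄) → 1296+1368+12·4·18 = 3528; k=3: (A₁..A₃)·(A₄..A₄) → 2208+0+12·19·18 = 6312.
Best split is after A₂, i.e. k = 2.

2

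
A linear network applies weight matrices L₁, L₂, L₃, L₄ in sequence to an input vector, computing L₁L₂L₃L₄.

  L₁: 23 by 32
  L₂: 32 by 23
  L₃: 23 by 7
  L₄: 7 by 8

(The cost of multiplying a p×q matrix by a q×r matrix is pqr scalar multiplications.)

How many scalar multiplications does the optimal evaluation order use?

11592

Adjacent pairs: L₁L₂ = 23·32·23 = 16928; L₂L₃ = 32·23·7 = 5152; L₃L₄ = 23·7·8 = 1288.
Length 3: L₁..L₃: k=1: 0+5152+23·32·7=10304; k=2: 16928+0+23·23·7=20631 → min 10304 | L₂..L₄: k=2: 0+1288+32·23·8=7176; k=3: 5152+0+32·7·8=6944 → min 6944.
Length 4: L₁..L₄: k=1: 0+6944+23·32·8=12832; k=2: 16928+1288+23·23·8=22448; k=3: 10304+0+23·7·8=11592 → min 11592.
Optimal order: ((L₁(L₂L₃))L₄) with cost 11592.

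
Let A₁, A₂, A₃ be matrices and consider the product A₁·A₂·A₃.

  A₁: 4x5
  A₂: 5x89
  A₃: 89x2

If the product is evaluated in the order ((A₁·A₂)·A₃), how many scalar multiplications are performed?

(A₁·A₂): 4×5 by 5×89 → 4×89, cost 4·5·89 = 1780
((A₁·A₂)·A₃): 4×89 by 89×2 → 4×2, cost 4·89·2 = 712; cumulative 2492
Total: 2492 scalar multiplications.

2492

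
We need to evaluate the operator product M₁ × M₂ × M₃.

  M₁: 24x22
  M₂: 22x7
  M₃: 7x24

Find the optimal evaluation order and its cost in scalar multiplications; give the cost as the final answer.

(M₁ × (M₂ × M₃)): cost 16368.
((M₁ × M₂) × M₃): cost 7728.
Optimal: ((M₁ × M₂) × M₃) with cost 7728.

7728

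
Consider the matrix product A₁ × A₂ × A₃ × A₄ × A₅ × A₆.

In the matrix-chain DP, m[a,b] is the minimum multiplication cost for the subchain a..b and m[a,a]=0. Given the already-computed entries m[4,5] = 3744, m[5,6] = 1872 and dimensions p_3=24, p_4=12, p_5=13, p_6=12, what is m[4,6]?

5328

m[4,6] = min over k∈[4,5] of m[4,k]+m[k+1,6]+p_{3}·p_k·p_{6}.
k=4: 0 + 1872 + 24·12·12 = 5328; k=5: 3744 + 0 + 24·13·12 = 7488.
Minimum: 5328 at k=4.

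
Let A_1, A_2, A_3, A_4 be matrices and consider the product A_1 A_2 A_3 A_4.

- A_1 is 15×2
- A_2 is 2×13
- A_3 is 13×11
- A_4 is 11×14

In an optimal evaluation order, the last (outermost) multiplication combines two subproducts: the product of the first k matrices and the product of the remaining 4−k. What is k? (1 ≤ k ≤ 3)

1

Adjacent pairs: A_1A_2 = 15·2·13 = 390; A_2A_3 = 2·13·11 = 286; A_3A_4 = 13·11·14 = 2002.
Length 3: A_1..A_3: k=1: 0+286+15·2·11=616; k=2: 390+0+15·13·11=2535 → min 616 | A_2..A_4: k=2: 0+2002+2·13·14=2366; k=3: 286+0+2·11·14=594 → min 594.
Top-level splits: k=1: (A_1..A_1)·(A_2..A_4) → 0+594+15·2·14 = 1014; k=2: (A_1..A_2)·(A_3..A_4) → 390+2002+15·13·14 = 5122; k=3: (A_1..A_3)·(A_4..A_4) → 616+0+15·11·14 = 2926.
Best split is after A_1, i.e. k = 1.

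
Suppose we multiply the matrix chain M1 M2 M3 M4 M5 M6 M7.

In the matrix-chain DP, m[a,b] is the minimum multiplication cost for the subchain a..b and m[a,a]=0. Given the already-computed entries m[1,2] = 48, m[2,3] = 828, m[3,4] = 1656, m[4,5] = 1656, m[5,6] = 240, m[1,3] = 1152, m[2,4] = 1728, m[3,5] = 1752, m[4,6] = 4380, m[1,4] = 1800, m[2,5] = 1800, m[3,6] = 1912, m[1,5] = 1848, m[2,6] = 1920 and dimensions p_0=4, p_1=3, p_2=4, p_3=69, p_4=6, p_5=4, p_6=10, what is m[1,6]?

m[1,6] = min over k∈[1,5] of m[1,k]+m[k+1,6]+p_{0}·p_k·p_{6}.
k=1: 0 + 1920 + 4·3·10 = 2040; k=2: 48 + 1912 + 4·4·10 = 2120; k=3: 1152 + 4380 + 4·69·10 = 8292; k=4: 1800 + 240 + 4·6·10 = 2280; k=5: 1848 + 0 + 4·4·10 = 2008.
Minimum: 2008 at k=5.

2008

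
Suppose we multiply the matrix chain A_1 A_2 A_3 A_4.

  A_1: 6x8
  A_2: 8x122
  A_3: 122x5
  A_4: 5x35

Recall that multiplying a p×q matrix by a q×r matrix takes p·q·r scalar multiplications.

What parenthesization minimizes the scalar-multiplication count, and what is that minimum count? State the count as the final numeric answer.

Adjacent pairs: A_1A_2 = 6·8·122 = 5856; A_2A_3 = 8·122·5 = 4880; A_3A_4 = 122·5·35 = 21350.
Length 3: A_1..A_3: k=1: 0+4880+6·8·5=5120; k=2: 5856+0+6·122·5=9516 → min 5120 | A_2..A_4: k=2: 0+21350+8·122·35=55510; k=3: 4880+0+8·5·35=6280 → min 6280.
Length 4: A_1..A_4: k=1: 0+6280+6·8·35=7960; k=2: 5856+21350+6·122·35=52826; k=3: 5120+0+6·5·35=6170 → min 6170.
Optimal parenthesization: ((A_1 (A_2 A_3)) A_4) with cost 6170.

6170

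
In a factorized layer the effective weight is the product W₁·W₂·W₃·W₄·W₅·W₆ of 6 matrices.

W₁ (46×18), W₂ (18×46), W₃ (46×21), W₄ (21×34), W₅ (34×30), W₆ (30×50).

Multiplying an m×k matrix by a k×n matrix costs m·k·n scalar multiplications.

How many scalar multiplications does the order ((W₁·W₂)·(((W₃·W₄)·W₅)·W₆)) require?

(W₁·W₂): 46×18 by 18×46 → 46×46, cost 46·18·46 = 38088
(W₃·W₄): 46×21 by 21×34 → 46×34, cost 46·21·34 = 32844
((W₃·W₄)·W₅): 46×34 by 34×30 → 46×30, cost 46·34·30 = 46920; cumulative 79764
(((W₃·W₄)·W₅)·W₆): 46×30 by 30×50 → 46×50, cost 46·30·50 = 69000; cumulative 148764
((W₁·W₂)·(((W₃·W₄)·W₅)·W₆)): 46×46 by 46×50 → 46×50, cost 46·46·50 = 105800; cumulative 292652
Total: 292652 scalar multiplications.

292652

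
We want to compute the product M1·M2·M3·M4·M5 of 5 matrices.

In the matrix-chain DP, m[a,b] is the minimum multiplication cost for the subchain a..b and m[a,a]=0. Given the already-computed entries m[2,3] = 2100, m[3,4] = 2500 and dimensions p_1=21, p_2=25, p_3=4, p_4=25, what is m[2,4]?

m[2,4] = min over k∈[2,3] of m[2,k]+m[k+1,4]+p_{1}·p_k·p_{4}.
k=2: 0 + 2500 + 21·25·25 = 15625; k=3: 2100 + 0 + 21·4·25 = 4200.
Minimum: 4200 at k=3.

4200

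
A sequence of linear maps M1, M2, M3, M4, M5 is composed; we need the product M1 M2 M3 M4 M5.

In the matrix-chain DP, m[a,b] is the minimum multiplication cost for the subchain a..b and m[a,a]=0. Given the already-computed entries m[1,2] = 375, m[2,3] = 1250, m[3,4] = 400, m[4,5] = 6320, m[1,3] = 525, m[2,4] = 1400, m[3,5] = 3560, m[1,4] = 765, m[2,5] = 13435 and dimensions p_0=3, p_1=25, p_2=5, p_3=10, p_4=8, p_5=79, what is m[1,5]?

2661

m[1,5] = min over k∈[1,4] of m[1,k]+m[k+1,5]+p_{0}·p_k·p_{5}.
k=1: 0 + 13435 + 3·25·79 = 19360; k=2: 375 + 3560 + 3·5·79 = 5120; k=3: 525 + 6320 + 3·10·79 = 9215; k=4: 765 + 0 + 3·8·79 = 2661.
Minimum: 2661 at k=4.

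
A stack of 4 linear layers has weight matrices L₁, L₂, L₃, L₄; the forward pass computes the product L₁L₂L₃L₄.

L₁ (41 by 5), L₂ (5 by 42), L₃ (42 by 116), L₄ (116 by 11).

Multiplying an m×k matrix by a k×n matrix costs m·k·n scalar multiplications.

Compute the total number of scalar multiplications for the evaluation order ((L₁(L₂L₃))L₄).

(L₂L₃): 5×42 by 42×116 → 5×116, cost 5·42·116 = 24360
(L₁(L₂L₃)): 41×5 by 5×116 → 41×116, cost 41·5·116 = 23780; cumulative 48140
((L₁(L₂L₃))L₄): 41×116 by 116×11 → 41×11, cost 41·116·11 = 52316; cumulative 100456
Total: 100456 scalar multiplications.

100456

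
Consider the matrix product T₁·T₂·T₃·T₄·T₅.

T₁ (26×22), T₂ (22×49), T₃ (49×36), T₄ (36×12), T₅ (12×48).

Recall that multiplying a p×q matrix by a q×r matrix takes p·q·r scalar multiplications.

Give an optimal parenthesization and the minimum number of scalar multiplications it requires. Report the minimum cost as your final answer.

Adjacent pairs: T₁T₂ = 26·22·49 = 28028; T₂T₃ = 22·49·36 = 38808; T₃T₄ = 49·36·12 = 21168; T₄T₅ = 36·12·48 = 20736.
Length 3: T₁..T₃: k=1: 0+38808+26·22·36=59400; k=2: 28028+0+26·49·36=73892 → min 59400 | T₂..T₄: k=2: 0+21168+22·49·12=34104; k=3: 38808+0+22·36·12=48312 → min 34104 | T₃..T₅: k=3: 0+20736+49·36·48=105408; k=4: 21168+0+49·12·48=49392 → min 49392.
Length 4: T₁..T₄: k=1: 0+34104+26·22·12=40968; k=2: 28028+21168+26·49·12=64484; k=3: 59400+0+26·36·12=70632 → min 40968 | T₂..T₅: k=2: 0+49392+22·49·48=101136; k=3: 38808+20736+22·36·48=97560; k=4: 34104+0+22·12·48=46776 → min 46776.
Length 5: T₁..T₅: k=1: 0+46776+26·22·48=74232; k=2: 28028+49392+26·49·48=138572; k=3: 59400+20736+26·36·48=125064; k=4: 40968+0+26·12·48=55944 → min 55944.
Optimal parenthesization: ((T₁·(T₂·(T₃·T₄)))·T₅) with cost 55944.

55944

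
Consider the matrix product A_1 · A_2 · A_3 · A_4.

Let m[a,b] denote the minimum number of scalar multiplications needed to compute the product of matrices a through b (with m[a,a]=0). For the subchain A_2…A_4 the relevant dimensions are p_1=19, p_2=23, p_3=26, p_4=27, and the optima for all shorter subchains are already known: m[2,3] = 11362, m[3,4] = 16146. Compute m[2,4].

24700

m[2,4] = min over k∈[2,3] of m[2,k]+m[k+1,4]+p_{1}·p_k·p_{4}.
k=2: 0 + 16146 + 19·23·27 = 27945; k=3: 11362 + 0 + 19·26·27 = 24700.
Minimum: 24700 at k=3.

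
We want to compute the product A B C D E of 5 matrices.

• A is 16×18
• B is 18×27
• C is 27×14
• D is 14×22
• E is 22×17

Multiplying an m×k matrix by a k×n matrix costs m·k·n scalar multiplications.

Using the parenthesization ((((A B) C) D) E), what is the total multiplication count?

24736

(A B): 16×18 by 18×27 → 16×27, cost 16·18·27 = 7776
((A B) C): 16×27 by 27×14 → 16×14, cost 16·27·14 = 6048; cumulative 13824
(((A B) C) D): 16×14 by 14×22 → 16×22, cost 16·14·22 = 4928; cumulative 18752
((((A B) C) D) E): 16×22 by 22×17 → 16×17, cost 16·22·17 = 5984; cumulative 24736
Total: 24736 scalar multiplications.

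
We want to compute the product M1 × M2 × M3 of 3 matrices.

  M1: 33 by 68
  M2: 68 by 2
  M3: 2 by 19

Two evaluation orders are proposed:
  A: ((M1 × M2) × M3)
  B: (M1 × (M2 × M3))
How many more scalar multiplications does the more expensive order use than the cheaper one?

39478

Order A = ((M1 × M2) × M3): (M1 × M2): 33×68 by 68×2 → 33×2, cost 33·68·2 = 4488; ((M1 × M2) × M3): 33×2 by 2×19 → 33×19, cost 33·2·19 = 1254; cumulative 5742. Total 5742.
Order B = (M1 × (M2 × M3)): (M2 × M3): 68×2 by 2×19 → 68×19, cost 68·2·19 = 2584; (M1 × (M2 × M3)): 33×68 by 68×19 → 33×19, cost 33·68·19 = 42636; cumulative 45220. Total 45220.
Difference: |5742 − 45220| = 39478.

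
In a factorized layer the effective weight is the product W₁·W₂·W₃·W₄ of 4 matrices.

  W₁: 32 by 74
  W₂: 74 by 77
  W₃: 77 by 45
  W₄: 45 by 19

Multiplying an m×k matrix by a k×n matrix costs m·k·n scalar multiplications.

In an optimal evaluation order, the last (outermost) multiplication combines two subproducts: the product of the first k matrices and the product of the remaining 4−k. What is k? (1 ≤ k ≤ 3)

1

Adjacent pairs: W₁W₂ = 32·74·77 = 182336; W₂W₃ = 74·77·45 = 256410; W₃W₄ = 77·45·19 = 65835.
Length 3: W₁..W₃: k=1: 0+256410+32·74·45=362970; k=2: 182336+0+32·77·45=293216 → min 293216 | W₂..W₄: k=2: 0+65835+74·77·19=174097; k=3: 256410+0+74·45·19=319680 → min 174097.
Top-level splits: k=1: (W₁..W₁)·(W₂..W₄) → 0+174097+32·74·19 = 219089; k=2: (W₁..W₂)·(W₃..W₄) → 182336+65835+32·77·19 = 294987; k=3: (W₁..W₃)·(W₄..W₄) → 293216+0+32·45·19 = 320576.
Best split is after W₁, i.e. k = 1.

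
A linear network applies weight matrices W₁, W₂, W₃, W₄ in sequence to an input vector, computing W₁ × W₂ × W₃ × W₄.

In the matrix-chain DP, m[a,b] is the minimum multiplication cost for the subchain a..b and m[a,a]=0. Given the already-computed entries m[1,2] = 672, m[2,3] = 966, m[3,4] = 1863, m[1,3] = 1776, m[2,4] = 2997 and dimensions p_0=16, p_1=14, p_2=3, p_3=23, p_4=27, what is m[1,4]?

3831

m[1,4] = min over k∈[1,3] of m[1,k]+m[k+1,4]+p_{0}·p_k·p_{4}.
k=1: 0 + 2997 + 16·14·27 = 9045; k=2: 672 + 1863 + 16·3·27 = 3831; k=3: 1776 + 0 + 16·23·27 = 11712.
Minimum: 3831 at k=2.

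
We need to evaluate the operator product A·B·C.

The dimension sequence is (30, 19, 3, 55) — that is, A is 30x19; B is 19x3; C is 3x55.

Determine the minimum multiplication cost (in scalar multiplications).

Order (A·(B·C)): (B·C): 19×3 by 3×55 → 19×55, cost 19·3·55 = 3135; (A·(B·C)): 30×19 by 19×55 → 30×55, cost 30·19·55 = 31350; cumulative 34485. Total 34485.
Order ((A·B)·C): (A·B): 30×19 by 19×3 → 30×3, cost 30·19·3 = 1710; ((A·B)·C): 30×3 by 3×55 → 30×55, cost 30·3·55 = 4950; cumulative 6660. Total 6660.
Minimum: 6660.

6660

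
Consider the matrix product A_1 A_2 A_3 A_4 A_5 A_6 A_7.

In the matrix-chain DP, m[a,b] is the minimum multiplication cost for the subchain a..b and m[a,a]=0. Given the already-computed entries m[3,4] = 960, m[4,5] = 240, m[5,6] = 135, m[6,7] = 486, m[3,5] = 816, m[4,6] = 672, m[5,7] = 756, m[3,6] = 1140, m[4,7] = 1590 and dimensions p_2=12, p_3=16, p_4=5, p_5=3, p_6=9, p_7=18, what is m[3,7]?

1950

m[3,7] = min over k∈[3,6] of m[3,k]+m[k+1,7]+p_{2}·p_k·p_{7}.
k=3: 0 + 1590 + 12·16·18 = 5046; k=4: 960 + 756 + 12·5·18 = 2796; k=5: 816 + 486 + 12·3·18 = 1950; k=6: 1140 + 0 + 12·9·18 = 3084.
Minimum: 1950 at k=5.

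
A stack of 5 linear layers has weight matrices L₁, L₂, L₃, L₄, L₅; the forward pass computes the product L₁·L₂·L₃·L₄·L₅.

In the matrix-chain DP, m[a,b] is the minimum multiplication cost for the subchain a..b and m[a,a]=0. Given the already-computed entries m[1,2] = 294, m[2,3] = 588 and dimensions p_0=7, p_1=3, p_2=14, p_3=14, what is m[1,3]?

m[1,3] = min over k∈[1,2] of m[1,k]+m[k+1,3]+p_{0}·p_k·p_{3}.
k=1: 0 + 588 + 7·3·14 = 882; k=2: 294 + 0 + 7·14·14 = 1666.
Minimum: 882 at k=1.

882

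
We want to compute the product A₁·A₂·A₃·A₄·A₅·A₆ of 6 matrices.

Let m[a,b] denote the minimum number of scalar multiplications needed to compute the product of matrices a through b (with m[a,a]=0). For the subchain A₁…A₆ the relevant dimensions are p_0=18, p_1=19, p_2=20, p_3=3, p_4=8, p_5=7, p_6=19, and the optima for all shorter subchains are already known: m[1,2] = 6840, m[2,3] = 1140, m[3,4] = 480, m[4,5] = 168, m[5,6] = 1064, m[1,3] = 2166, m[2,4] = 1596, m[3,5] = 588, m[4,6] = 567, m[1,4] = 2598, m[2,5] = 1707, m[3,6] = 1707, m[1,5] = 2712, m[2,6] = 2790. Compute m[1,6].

m[1,6] = min over k∈[1,5] of m[1,k]+m[k+1,6]+p_{0}·p_k·p_{6}.
k=1: 0 + 2790 + 18·19·19 = 9288; k=2: 6840 + 1707 + 18·20·19 = 15387; k=3: 2166 + 567 + 18·3·19 = 3759; k=4: 2598 + 1064 + 18·8·19 = 6398; k=5: 2712 + 0 + 18·7·19 = 5106.
Minimum: 3759 at k=3.

3759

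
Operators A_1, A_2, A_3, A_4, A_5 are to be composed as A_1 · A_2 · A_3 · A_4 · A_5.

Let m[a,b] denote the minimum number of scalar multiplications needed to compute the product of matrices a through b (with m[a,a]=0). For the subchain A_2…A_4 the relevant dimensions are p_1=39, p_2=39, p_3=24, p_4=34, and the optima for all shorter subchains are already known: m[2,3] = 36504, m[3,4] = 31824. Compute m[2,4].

68328

m[2,4] = min over k∈[2,3] of m[2,k]+m[k+1,4]+p_{1}·p_k·p_{4}.
k=2: 0 + 31824 + 39·39·34 = 83538; k=3: 36504 + 0 + 39·24·34 = 68328.
Minimum: 68328 at k=3.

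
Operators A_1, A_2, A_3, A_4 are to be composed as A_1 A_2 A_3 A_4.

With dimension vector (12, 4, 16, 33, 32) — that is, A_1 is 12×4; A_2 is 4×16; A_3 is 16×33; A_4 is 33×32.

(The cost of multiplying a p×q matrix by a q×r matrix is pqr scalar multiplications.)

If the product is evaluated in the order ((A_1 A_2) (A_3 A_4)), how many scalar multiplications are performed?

23808

(A_1 A_2): 12×4 by 4×16 → 12×16, cost 12·4·16 = 768
(A_3 A_4): 16×33 by 33×32 → 16×32, cost 16·33·32 = 16896
((A_1 A_2) (A_3 A_4)): 12×16 by 16×32 → 12×32, cost 12·16·32 = 6144; cumulative 23808
Total: 23808 scalar multiplications.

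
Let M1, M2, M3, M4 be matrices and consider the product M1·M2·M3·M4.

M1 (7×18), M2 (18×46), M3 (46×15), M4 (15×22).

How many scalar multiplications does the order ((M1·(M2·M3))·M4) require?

(M2·M3): 18×46 by 46×15 → 18×15, cost 18·46·15 = 12420
(M1·(M2·M3)): 7×18 by 18×15 → 7×15, cost 7·18·15 = 1890; cumulative 14310
((M1·(M2·M3))·M4): 7×15 by 15×22 → 7×22, cost 7·15·22 = 2310; cumulative 16620
Total: 16620 scalar multiplications.

16620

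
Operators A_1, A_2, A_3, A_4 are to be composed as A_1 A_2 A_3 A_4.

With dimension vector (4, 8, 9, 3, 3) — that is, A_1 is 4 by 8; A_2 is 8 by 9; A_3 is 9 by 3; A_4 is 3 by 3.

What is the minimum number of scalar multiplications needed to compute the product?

Adjacent pairs: A_1A_2 = 4·8·9 = 288; A_2A_3 = 8·9·3 = 216; A_3A_4 = 9·3·3 = 81.
Length 3: A_1..A_3: k=1: 0+216+4·8·3=312; k=2: 288+0+4·9·3=396 → min 312 | A_2..A_4: k=2: 0+81+8·9·3=297; k=3: 216+0+8·3·3=288 → min 288.
Length 4: A_1..A_4: k=1: 0+288+4·8·3=384; k=2: 288+81+4·9·3=477; k=3: 312+0+4·3·3=348 → min 348.
Optimal order: ((A_1 (A_2 A_3)) A_4) with cost 348.

348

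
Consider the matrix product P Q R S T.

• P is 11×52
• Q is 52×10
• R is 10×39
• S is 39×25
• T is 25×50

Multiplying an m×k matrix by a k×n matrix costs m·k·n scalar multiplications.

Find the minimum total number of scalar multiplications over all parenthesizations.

Adjacent pairs: PQ = 11·52·10 = 5720; QR = 52·10·39 = 20280; RS = 10·39·25 = 9750; ST = 39·25·50 = 48750.
Length 3: P..R: k=1: 0+20280+11·52·39=42588; k=2: 5720+0+11·10·39=10010 → min 10010 | Q..S: k=2: 0+9750+52·10·25=22750; k=3: 20280+0+52·39·25=70980 → min 22750 | R..T: k=3: 0+48750+10·39·50=68250; k=4: 9750+0+10·25·50=22250 → min 22250.
Length 4: P..S: k=1: 0+22750+11·52·25=37050; k=2: 5720+9750+11·10·25=18220; k=3: 10010+0+11·39·25=20735 → min 18220 | Q..T: k=2: 0+22250+52·10·50=48250; k=3: 20280+48750+52·39·50=170430; k=4: 22750+0+52·25·50=87750 → min 48250.
Length 5: P..T: k=1: 0+48250+11·52·50=76850; k=2: 5720+22250+11·10·50=33470; k=3: 10010+48750+11·39·50=80210; k=4: 18220+0+11·25·50=31970 → min 31970.
Optimal order: (((P Q) (R S)) T) with cost 31970.

31970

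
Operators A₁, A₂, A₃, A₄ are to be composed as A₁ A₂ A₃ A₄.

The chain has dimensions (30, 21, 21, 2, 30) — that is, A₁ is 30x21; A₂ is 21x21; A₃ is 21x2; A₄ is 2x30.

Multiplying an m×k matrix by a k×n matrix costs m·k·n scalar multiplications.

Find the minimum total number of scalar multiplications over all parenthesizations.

3942

Adjacent pairs: A₁A₂ = 30·21·21 = 13230; A₂A₃ = 21·21·2 = 882; A₃A₄ = 21·2·30 = 1260.
Length 3: A₁..A₃: k=1: 0+882+30·21·2=2142; k=2: 13230+0+30·21·2=14490 → min 2142 | A₂..A₄: k=2: 0+1260+21·21·30=14490; k=3: 882+0+21·2·30=2142 → min 2142.
Length 4: A₁..A₄: k=1: 0+2142+30·21·30=21042; k=2: 13230+1260+30·21·30=33390; k=3: 2142+0+30·2·30=3942 → min 3942.
Optimal order: ((A₁ (A₂ A₃)) A₄) with cost 3942.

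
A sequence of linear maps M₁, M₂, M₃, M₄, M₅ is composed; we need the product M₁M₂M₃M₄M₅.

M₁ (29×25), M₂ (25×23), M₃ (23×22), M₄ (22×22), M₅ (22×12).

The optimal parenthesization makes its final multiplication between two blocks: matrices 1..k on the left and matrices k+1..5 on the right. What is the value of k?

1

Adjacent pairs: M₁M₂ = 29·25·23 = 16675; M₂M₃ = 25·23·22 = 12650; M₃M₄ = 23·22·22 = 11132; M₄M₅ = 22·22·12 = 5808.
Length 3: M₁..M₃: k=1: 0+12650+29·25·22=28600; k=2: 16675+0+29·23·22=31349 → min 28600 | M₂..M₄: k=2: 0+11132+25·23·22=23782; k=3: 12650+0+25·22·22=24750 → min 23782 | M₃..M₅: k=3: 0+5808+23·22·12=11880; k=4: 11132+0+23·22·12=17204 → min 11880.
Length 4: M₁..M₄: k=1: 0+23782+29·25·22=39732; k=2: 16675+11132+29·23·22=42481; k=3: 28600+0+29·22·22=42636 → min 39732 | M₂..M₅: k=2: 0+11880+25·23·12=18780; k=3: 12650+5808+25·22·12=25058; k=4: 23782+0+25·22·12=30382 → min 18780.
Top-level splits: k=1: (M₁..M₁)·(M₂..M₅) → 0+18780+29·25·12 = 27480; k=2: (M₁..M₂)·(M₃..M₅) → 16675+11880+29·23·12 = 36559; k=3: (M₁..M₃)·(M₄..M₅) → 28600+5808+29·22·12 = 42064; k=4: (M₁..M₄)·(M₅..M₅) → 39732+0+29·22·12 = 47388.
Best split is after M₁, i.e. k = 1.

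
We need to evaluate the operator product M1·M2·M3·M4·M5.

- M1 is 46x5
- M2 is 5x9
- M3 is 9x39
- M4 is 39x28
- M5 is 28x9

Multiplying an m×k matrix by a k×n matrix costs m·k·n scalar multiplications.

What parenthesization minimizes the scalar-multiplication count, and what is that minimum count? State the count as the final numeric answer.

10545

Adjacent pairs: M1M2 = 46·5·9 = 2070; M2M3 = 5·9·39 = 1755; M3M4 = 9·39·28 = 9828; M4M5 = 39·28·9 = 9828.
Length 3: M1..M3: k=1: 0+1755+46·5·39=10725; k=2: 2070+0+46·9·39=18216 → min 10725 | M2..M4: k=2: 0+9828+5·9·28=11088; k=3: 1755+0+5·39·28=7215 → min 7215 | M3..M5: k=3: 0+9828+9·39·9=12987; k=4: 9828+0+9·28·9=12096 → min 12096.
Length 4: M1..M4: k=1: 0+7215+46·5·28=13655; k=2: 2070+9828+46·9·28=23490; k=3: 10725+0+46·39·28=60957 → min 13655 | M2..M5: k=2: 0+12096+5·9·9=12501; k=3: 1755+9828+5·39·9=13338; k=4: 7215+0+5·28·9=8475 → min 8475.
Length 5: M1..M5: k=1: 0+8475+46·5·9=10545; k=2: 2070+12096+46·9·9=17892; k=3: 10725+9828+46·39·9=36699; k=4: 13655+0+46·28·9=25247 → min 10545.
Optimal parenthesization: (M1·(((M2·M3)·M4)·M5)) with cost 10545.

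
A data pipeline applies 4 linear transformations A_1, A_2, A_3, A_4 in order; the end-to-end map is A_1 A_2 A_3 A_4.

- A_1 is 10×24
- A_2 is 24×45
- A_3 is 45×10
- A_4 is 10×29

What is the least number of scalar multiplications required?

Adjacent pairs: A_1A_2 = 10·24·45 = 10800; A_2A_3 = 24·45·10 = 10800; A_3A_4 = 45·10·29 = 13050.
Length 3: A_1..A_3: k=1: 0+10800+10·24·10=13200; k=2: 10800+0+10·45·10=15300 → min 13200 | A_2..A_4: k=2: 0+13050+24·45·29=44370; k=3: 10800+0+24·10·29=17760 → min 17760.
Length 4: A_1..A_4: k=1: 0+17760+10·24·29=24720; k=2: 10800+13050+10·45·29=36900; k=3: 13200+0+10·10·29=16100 → min 16100.
Optimal order: ((A_1 (A_2 A_3)) A_4) with cost 16100.

16100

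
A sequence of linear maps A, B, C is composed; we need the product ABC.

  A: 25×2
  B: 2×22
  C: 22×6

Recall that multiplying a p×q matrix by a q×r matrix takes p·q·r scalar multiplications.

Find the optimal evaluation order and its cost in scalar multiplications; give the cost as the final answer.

(A(BC)): cost 564.
((AB)C): cost 4400.
Optimal: (A(BC)) with cost 564.

564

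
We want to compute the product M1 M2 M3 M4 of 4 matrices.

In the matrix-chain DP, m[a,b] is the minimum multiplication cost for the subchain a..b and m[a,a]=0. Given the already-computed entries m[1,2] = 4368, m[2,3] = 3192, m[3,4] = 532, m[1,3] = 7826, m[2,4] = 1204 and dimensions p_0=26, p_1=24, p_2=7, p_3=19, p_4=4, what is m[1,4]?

m[1,4] = min over k∈[1,3] of m[1,k]+m[k+1,4]+p_{0}·p_k·p_{4}.
k=1: 0 + 1204 + 26·24·4 = 3700; k=2: 4368 + 532 + 26·7·4 = 5628; k=3: 7826 + 0 + 26·19·4 = 9802.
Minimum: 3700 at k=1.

3700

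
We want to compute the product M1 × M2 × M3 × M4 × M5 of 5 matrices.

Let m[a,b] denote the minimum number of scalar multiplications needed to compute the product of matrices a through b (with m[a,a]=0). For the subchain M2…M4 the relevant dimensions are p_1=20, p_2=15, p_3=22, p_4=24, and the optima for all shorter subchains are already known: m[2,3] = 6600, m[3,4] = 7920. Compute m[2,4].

m[2,4] = min over k∈[2,3] of m[2,k]+m[k+1,4]+p_{1}·p_k·p_{4}.
k=2: 0 + 7920 + 20·15·24 = 15120; k=3: 6600 + 0 + 20·22·24 = 17160.
Minimum: 15120 at k=2.

15120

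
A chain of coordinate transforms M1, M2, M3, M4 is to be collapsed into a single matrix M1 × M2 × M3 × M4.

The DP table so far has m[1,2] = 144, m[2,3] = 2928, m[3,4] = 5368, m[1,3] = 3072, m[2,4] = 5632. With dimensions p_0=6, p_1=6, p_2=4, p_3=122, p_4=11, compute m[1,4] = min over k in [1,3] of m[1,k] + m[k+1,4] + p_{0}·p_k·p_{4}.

m[1,4] = min over k∈[1,3] of m[1,k]+m[k+1,4]+p_{0}·p_k·p_{4}.
k=1: 0 + 5632 + 6·6·11 = 6028; k=2: 144 + 5368 + 6·4·11 = 5776; k=3: 3072 + 0 + 6·122·11 = 11124.
Minimum: 5776 at k=2.

5776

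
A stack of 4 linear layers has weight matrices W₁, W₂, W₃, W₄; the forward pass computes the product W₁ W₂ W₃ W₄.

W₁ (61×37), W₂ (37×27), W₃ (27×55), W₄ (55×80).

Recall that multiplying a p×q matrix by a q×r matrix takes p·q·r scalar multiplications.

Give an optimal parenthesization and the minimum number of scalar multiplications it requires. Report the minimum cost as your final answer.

Adjacent pairs: W₁W₂ = 61·37·27 = 60939; W₂W₃ = 37·27·55 = 54945; W₃W₄ = 27·55·80 = 118800.
Length 3: W₁..W₃: k=1: 0+54945+61·37·55=179080; k=2: 60939+0+61·27·55=151524 → min 151524 | W₂..W₄: k=2: 0+118800+37·27·80=198720; k=3: 54945+0+37·55·80=217745 → min 198720.
Length 4: W₁..W₄: k=1: 0+198720+61·37·80=379280; k=2: 60939+118800+61·27·80=311499; k=3: 151524+0+61·55·80=419924 → min 311499.
Optimal parenthesization: ((W₁ W₂) (W₃ W₄)) with cost 311499.

311499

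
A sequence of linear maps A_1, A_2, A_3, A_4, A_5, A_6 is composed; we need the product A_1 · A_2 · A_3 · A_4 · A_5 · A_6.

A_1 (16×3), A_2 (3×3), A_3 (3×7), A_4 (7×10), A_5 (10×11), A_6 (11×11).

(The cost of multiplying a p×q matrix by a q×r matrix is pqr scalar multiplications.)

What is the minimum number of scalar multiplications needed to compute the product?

Adjacent pairs: A_1A_2 = 16·3·3 = 144; A_2A_3 = 3·3·7 = 63; A_3A_4 = 3·7·10 = 210; A_4A_5 = 7·10·11 = 770; A_5A_6 = 10·11·11 = 1210.
Length 3: A_1..A_3: k=1: 0+63+16·3·7=399; k=2: 144+0+16·3·7=480 → min 399 | A_2..A_4: k=2: 0+210+3·3·10=300; k=3: 63+0+3·7·10=273 → min 273 | A_3..A_5: k=3: 0+770+3·7·11=1001; k=4: 210+0+3·10·11=540 → min 540 | A_4..A_6: k=4: 0+1210+7·10·11=1980; k=5: 770+0+7·11·11=1617 → min 1617.
Length 4: A_1..A_4: k=1: 0+273+16·3·10=753; k=2: 144+210+16·3·10=834; k=3: 399+0+16·7·10=1519 → min 753 | A_2..A_5: k=2: 0+540+3·3·11=639; k=3: 63+770+3·7·11=1064; k=4: 273+0+3·10·11=603 → min 603 | A_3..A_6: k=3: 0+1617+3·7·11=1848; k=4: 210+1210+3·10·11=1750; k=5: 540+0+3·11·11=903 → min 903.
Length 5: A_1..A_5: k=1: 0+603+16·3·11=1131; k=2: 144+540+16·3·11=1212; k=3: 399+770+16·7·11=2401; k=4: 753+0+16·10·11=2513 → min 1131 | A_2..A_6: k=2: 0+903+3·3·11=1002; k=3: 63+1617+3·7·11=1911; k=4: 273+1210+3·10·11=1813; k=5: 603+0+3·11·11=966 → min 966.
Length 6: A_1..A_6: k=1: 0+966+16·3·11=1494; k=2: 144+903+16·3·11=1575; k=3: 399+1617+16·7·11=3248; k=4: 753+1210+16·10·11=3723; k=5: 1131+0+16·11·11=3067 → min 1494.
Optimal order: (A_1 · ((((A_2 · A_3) · A_4) · A_5) · A_6)) with cost 1494.

1494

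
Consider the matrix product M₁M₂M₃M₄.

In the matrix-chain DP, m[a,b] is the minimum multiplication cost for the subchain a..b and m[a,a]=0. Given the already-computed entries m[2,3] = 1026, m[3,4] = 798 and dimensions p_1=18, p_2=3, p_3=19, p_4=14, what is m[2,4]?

1554

m[2,4] = min over k∈[2,3] of m[2,k]+m[k+1,4]+p_{1}·p_k·p_{4}.
k=2: 0 + 798 + 18·3·14 = 1554; k=3: 1026 + 0 + 18·19·14 = 5814.
Minimum: 1554 at k=2.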